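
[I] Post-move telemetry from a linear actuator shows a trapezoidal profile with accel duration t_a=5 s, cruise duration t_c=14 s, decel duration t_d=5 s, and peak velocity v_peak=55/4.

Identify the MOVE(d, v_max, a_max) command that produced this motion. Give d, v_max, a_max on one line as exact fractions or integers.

d=1045/4 v_max=55/4 a_max=11/4

a_max = (55/4)/5 = 11/4
d_a = ½·55/4·5 = 275/8; d_c = 55/4·14 = 385/2
d = 2·275/8 + 385/2 = 1045/4
t_c = 14 > 0 → v_max = v_peak = 55/4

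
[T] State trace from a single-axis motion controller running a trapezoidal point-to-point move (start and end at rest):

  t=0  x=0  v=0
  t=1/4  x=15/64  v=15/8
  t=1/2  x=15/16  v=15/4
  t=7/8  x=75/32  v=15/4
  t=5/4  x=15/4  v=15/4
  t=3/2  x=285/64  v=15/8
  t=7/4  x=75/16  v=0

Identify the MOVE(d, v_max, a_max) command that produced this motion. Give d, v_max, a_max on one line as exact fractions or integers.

final state: t=7/4, x=75/16, v=0 → d = 75/16
a_max = (15/8−0)/(1/4−0) = 15/2
max v = 15/4 over t∈[1/2,5/4] → v_max = 15/4
check: 15/4·(1/2+3/4) = 75/16 ✓

d=75/16 v_max=15/4 a_max=15/2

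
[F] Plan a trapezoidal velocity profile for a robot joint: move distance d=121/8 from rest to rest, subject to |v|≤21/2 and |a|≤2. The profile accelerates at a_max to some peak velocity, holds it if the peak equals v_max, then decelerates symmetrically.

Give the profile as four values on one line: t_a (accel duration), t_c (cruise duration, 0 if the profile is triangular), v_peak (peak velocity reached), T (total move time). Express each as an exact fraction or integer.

t_a=11/4 t_c=0 v_peak=11/2 T=11/2

v_max²/a_max = (21/2)²/2 = 441/8
121/8 < 441/8 → triangular
v_peak = √(121/8·2) = √(121/4) = 11/2
t_a = (11/2)/2 = 11/4; t_c = 0
T = 2·11/4 = 11/2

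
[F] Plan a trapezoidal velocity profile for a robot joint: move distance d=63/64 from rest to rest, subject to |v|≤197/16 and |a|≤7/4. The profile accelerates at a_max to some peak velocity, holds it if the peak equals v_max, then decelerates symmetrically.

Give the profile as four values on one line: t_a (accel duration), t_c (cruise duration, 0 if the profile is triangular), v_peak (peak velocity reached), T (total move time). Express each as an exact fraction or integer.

(v_max)²/a_max = (197/16)²/(7/4) = 38809/448
63/64 < 38809/448 so t_c = 0
v_peak = √(63/64·7/4) = √(441/256) = 21/16
t_a = (21/16)/(7/4) = 3/4; t_c = 0
T = 2·3/4 = 3/2

t_a=3/4 t_c=0 v_peak=21/16 T=3/2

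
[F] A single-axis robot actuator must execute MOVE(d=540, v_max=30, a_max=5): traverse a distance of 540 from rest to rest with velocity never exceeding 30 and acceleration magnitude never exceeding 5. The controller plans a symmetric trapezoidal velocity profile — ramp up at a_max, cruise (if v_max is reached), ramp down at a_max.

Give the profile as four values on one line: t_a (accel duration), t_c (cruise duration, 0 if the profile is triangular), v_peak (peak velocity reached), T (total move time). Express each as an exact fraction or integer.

vₘ²/aₘ = 30²/5 = 180
540 ≥ 180 → trapezoidal
t_a = 30/5 = 6; v_peak = 30
d_cruise = 540 − 180 = 360; t_c = 360/30 = 12
T = 2·6 + 12 = 24

t_a=6 t_c=12 v_peak=30 T=24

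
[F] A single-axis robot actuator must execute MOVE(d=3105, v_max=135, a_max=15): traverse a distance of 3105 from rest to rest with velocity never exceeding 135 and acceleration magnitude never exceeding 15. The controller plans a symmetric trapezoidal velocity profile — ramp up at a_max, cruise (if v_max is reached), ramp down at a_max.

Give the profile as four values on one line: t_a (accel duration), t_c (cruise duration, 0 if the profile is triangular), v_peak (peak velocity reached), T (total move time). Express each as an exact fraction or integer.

t_a=9 t_c=14 v_peak=135 T=32

v_max²/a_max = 135²/15 = 1215
3105 ≥ 1215 ⇒ cruise phase
t_a = 135/15 = 9; v_peak = 135
d_cruise = 3105 − 1215 = 1890; t_c = 1890/135 = 14
T = 2·9 + 14 = 32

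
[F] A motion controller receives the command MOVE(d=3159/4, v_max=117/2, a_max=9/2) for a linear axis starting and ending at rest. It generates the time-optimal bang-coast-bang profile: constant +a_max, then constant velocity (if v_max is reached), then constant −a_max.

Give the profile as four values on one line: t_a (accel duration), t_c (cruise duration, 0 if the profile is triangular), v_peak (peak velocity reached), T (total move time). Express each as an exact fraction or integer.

t_a=13 t_c=1/2 v_peak=117/2 T=53/2

vₘ²/aₘ = (117/2)²/(9/2) = 1521/2
3159/4 ≥ 1521/2 ⇒ cruise phase
t_a = (117/2)/(9/2) = 13; v_peak = 117/2
d_cruise = 3159/4 − 1521/2 = 117/4; t_c = (117/4)/(117/2) = 1/2
T = 2·13 + 1/2 = 53/2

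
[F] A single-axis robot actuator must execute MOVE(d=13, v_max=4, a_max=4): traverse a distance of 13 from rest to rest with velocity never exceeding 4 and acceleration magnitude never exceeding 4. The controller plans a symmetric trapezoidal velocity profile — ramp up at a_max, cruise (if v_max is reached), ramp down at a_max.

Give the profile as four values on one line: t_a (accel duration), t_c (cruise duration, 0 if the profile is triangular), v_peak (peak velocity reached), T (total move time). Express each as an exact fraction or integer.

t_a=1 t_c=9/4 v_peak=4 T=17/4

v_max²/a_max = 4²/4 = 4
13 ≥ 4 → trapezoidal
t_a = 4/4 = 1; v_peak = 4
d_cruise = 13 − 4 = 9; t_c = 9/4
T = 2·1 + 9/4 = 17/4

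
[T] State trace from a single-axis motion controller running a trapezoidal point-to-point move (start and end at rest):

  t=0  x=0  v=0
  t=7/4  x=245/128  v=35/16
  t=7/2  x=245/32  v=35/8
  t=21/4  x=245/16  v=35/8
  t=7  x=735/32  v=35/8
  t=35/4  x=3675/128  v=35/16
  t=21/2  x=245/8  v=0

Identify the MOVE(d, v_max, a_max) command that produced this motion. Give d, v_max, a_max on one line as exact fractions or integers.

final state: t=21/2, x=245/8, v=0 → d = 245/8
a_max = (35/16−0)/(7/4−0) = 5/4
max v = 35/8 over t∈[7/2,7] → v_max = 35/8
check: 35/8·(7/2+7/2) = 245/8 ✓

d=245/8 v_max=35/8 a_max=5/4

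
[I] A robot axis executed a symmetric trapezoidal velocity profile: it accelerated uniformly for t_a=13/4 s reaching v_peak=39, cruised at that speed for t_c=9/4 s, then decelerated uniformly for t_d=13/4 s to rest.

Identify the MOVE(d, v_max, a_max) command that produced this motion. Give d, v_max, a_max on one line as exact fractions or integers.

d=429/2 v_max=39 a_max=12

a_max = 39/(13/4) = 12
d_a = ½·39·13/4 = 507/8; d_c = 39·9/4 = 351/4
d = 2·507/8 + 351/4 = 429/2
t_c = 9/4 > 0 → v_max = v_peak = 39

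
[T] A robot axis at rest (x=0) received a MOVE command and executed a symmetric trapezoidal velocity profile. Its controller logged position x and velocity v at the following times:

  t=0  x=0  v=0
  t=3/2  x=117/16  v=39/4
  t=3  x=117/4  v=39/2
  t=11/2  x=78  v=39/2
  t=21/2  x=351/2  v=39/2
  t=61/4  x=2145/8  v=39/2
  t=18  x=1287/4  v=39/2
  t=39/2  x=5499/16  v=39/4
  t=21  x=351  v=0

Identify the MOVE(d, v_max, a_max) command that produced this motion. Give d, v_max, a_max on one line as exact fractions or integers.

d=351 v_max=39/2 a_max=13/2

final state: t=21, x=351, v=0 → d = 351
a_max = (39/4−0)/(3/2−0) = 13/2
max v = 39/2 over t∈[3,18] → v_max = 39/2
check: 39/2·(3+15) = 351 ✓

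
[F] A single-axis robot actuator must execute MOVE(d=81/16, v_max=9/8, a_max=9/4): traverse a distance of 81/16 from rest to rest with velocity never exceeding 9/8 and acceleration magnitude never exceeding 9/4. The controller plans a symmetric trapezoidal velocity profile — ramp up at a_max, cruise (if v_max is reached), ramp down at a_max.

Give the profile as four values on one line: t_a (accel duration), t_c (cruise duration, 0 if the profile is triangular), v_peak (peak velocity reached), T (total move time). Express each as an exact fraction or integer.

v_max²/a_max = (9/8)²/(9/4) = 9/16
81/16 ≥ 9/16 → trapezoidal
t_a = (9/8)/(9/4) = 1/2; v_peak = 9/8
d_cruise = 81/16 − 9/16 = 9/2; t_c = (9/2)/(9/8) = 4
T = 2·1/2 + 4 = 5

t_a=1/2 t_c=4 v_peak=9/8 T=5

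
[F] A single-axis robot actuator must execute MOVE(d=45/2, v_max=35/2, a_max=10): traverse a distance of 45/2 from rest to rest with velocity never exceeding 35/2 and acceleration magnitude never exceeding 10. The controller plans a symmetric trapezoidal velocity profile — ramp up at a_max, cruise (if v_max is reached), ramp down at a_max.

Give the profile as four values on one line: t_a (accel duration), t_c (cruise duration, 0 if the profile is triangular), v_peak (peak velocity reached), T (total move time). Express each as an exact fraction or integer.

vₘ²/aₘ = (35/2)²/10 = 245/8
45/2 < 245/8 ⇒ no cruise
v_peak = √(45/2·10) = √225 = 15
t_a = 15/10 = 3/2; t_c = 0
T = 2·3/2 = 3

t_a=3/2 t_c=0 v_peak=15 T=3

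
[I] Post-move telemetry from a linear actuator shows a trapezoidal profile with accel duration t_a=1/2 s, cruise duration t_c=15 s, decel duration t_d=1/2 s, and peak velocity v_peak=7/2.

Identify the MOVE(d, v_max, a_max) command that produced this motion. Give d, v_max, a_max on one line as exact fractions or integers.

d=217/4 v_max=7/2 a_max=7

a_max = (7/2)/(1/2) = 7
d_a = ½·7/2·1/2 = 7/8; d_c = 7/2·15 = 105/2
d = 2·7/8 + 105/2 = 217/4
t_c = 15 > 0 ⇒ limit active, v_max = 7/2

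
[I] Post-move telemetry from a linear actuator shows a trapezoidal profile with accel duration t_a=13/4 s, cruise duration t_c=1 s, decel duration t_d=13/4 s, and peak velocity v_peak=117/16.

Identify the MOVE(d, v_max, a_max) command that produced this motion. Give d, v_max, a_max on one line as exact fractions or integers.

d=1989/64 v_max=117/16 a_max=9/4

a_max = (117/16)/(13/4) = 9/4
d_a = ½·117/16·13/4 = 1521/128; d_c = 117/16·1 = 117/16
d = 2·1521/128 + 117/16 = 1989/64
t_c = 1 > 0 → v_max = v_peak = 117/16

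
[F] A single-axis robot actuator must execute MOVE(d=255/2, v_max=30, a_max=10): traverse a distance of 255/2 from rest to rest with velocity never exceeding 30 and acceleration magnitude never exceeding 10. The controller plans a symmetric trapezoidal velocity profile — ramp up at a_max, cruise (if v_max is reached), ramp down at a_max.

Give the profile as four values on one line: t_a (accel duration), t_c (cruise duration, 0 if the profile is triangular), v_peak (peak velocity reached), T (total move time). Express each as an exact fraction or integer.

t_a=3 t_c=5/4 v_peak=30 T=29/4

vₘ²/aₘ = 30²/10 = 90
255/2 ≥ 90 ⇒ cruise phase
t_a = 30/10 = 3; v_peak = 30
d_cruise = 255/2 − 90 = 75/2; t_c = (75/2)/30 = 5/4
T = 2·3 + 5/4 = 29/4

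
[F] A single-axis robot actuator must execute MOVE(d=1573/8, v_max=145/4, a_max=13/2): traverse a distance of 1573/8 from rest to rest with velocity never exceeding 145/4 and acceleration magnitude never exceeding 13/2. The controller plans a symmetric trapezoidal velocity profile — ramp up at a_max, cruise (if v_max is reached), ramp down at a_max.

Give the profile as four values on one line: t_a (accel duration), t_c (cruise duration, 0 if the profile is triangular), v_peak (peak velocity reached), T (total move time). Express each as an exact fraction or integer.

v_max²/a_max = (145/4)²/(13/2) = 21025/104
1573/8 < 21025/104 so t_c = 0
v_peak = √(1573/8·13/2) = √(20449/16) = 143/4
t_a = (143/4)/(13/2) = 11/2; t_c = 0
T = 2·11/2 = 11

t_a=11/2 t_c=0 v_peak=143/4 T=11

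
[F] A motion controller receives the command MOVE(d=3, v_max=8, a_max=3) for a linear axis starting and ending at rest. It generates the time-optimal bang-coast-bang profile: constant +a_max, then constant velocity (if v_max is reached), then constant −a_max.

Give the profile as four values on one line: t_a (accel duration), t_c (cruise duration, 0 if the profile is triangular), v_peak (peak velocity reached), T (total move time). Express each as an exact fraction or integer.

t_a=1 t_c=0 v_peak=3 T=2

(v_max)²/a_max = 8²/3 = 64/3
3 < 64/3 so t_c = 0
v_peak = √(3·3) = √9 = 3
t_a = 3/3 = 1; t_c = 0
T = 2·1 = 2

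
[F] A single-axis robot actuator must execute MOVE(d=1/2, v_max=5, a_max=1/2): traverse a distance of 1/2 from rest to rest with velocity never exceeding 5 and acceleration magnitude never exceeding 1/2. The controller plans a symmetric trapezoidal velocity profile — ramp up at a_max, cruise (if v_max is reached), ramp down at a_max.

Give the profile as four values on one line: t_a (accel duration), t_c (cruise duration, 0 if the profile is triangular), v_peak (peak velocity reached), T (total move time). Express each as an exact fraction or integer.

vₘ²/aₘ = 5²/(1/2) = 50
1/2 < 50 so t_c = 0
v_peak = √(1/2·1/2) = √(1/4) = 1/2
t_a = (1/2)/(1/2) = 1; t_c = 0
T = 2·1 = 2

t_a=1 t_c=0 v_peak=1/2 T=2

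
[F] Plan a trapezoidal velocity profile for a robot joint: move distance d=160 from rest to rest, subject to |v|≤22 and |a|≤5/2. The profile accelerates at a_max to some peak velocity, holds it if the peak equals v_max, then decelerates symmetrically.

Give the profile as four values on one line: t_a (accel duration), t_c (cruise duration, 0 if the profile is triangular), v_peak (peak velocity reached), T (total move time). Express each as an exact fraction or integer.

t_a=8 t_c=0 v_peak=20 T=16

(v_max)²/a_max = 22²/(5/2) = 968/5
160 < 968/5 → triangular
v_peak = √(160·5/2) = √400 = 20
t_a = 20/(5/2) = 8; t_c = 0
T = 2·8 = 16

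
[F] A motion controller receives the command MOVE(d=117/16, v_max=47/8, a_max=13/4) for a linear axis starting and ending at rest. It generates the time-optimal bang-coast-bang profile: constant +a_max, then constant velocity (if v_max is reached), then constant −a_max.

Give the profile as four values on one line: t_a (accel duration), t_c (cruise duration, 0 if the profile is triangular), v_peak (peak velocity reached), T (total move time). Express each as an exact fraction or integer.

t_a=3/2 t_c=0 v_peak=39/8 T=3

vₘ²/aₘ = (47/8)²/(13/4) = 2209/208
117/16 < 2209/208 so t_c = 0
v_peak = √(117/16·13/4) = √(1521/64) = 39/8
t_a = (39/8)/(13/4) = 3/2; t_c = 0
T = 2·3/2 = 3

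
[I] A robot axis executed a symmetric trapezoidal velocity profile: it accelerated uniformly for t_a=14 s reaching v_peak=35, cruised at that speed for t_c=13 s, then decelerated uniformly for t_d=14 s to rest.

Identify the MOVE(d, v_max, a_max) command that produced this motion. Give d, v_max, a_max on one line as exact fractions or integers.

a_max = 35/14 = 5/2
d_a = ½·35·14 = 245; d_c = 35·13 = 455
d = 2·245 + 455 = 945
t_c = 13 > 0 → v_max = v_peak = 35

d=945 v_max=35 a_max=5/2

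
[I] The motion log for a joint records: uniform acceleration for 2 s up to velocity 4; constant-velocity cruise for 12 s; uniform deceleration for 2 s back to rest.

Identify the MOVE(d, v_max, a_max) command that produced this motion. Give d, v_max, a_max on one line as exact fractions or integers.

d=56 v_max=4 a_max=2

a_max = 4/2 = 2
d_a = ½·4·2 = 4; d_c = 4·12 = 48
d = 2·4 + 48 = 56
t_c = 12 > 0 → v_max = v_peak = 4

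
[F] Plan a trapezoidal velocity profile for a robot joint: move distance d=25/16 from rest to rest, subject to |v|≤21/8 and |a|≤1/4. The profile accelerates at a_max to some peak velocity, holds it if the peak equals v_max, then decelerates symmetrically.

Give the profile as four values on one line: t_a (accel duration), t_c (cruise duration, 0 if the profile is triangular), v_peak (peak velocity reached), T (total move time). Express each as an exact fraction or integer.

t_a=5/2 t_c=0 v_peak=5/8 T=5

v_max²/a_max = (21/8)²/(1/4) = 441/16
25/16 < 441/16 so t_c = 0
v_peak = √(25/16·1/4) = √(25/64) = 5/8
t_a = (5/8)/(1/4) = 5/2; t_c = 0
T = 2·5/2 = 5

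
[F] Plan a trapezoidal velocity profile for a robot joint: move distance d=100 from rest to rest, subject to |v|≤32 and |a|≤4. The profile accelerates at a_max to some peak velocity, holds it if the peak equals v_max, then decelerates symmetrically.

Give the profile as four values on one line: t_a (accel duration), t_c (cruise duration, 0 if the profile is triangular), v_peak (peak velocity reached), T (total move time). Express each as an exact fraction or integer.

t_a=5 t_c=0 v_peak=20 T=10

(v_max)²/a_max = 32²/4 = 256
100 < 256 ⇒ no cruise
v_peak = √(100·4) = √400 = 20
t_a = 20/4 = 5; t_c = 0
T = 2·5 = 10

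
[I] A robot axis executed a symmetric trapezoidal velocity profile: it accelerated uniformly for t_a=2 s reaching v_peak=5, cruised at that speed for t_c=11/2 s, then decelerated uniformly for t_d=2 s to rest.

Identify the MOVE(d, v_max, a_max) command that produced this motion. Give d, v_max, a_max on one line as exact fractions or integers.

d=75/2 v_max=5 a_max=5/2

a_max = 5/2
d_a = ½·5·2 = 5; d_c = 5·11/2 = 55/2
d = 2·5 + 55/2 = 75/2
t_c = 11/2 > 0 → v_max = v_peak = 5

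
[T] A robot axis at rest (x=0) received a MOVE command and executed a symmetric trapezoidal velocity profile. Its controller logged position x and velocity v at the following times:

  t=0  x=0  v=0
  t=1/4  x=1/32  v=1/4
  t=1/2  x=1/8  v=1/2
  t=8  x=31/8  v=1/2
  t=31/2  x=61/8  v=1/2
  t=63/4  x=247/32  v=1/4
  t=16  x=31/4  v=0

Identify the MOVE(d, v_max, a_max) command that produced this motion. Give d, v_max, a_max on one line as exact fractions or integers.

d=31/4 v_max=1/2 a_max=1

final state: t=16, x=31/4, v=0 → d = 31/4
a_max = (1/4−0)/(1/4−0) = 1
max v = 1/2 over t∈[1/2,31/2] → v_max = 1/2
check: 1/2·(1/2+15) = 31/4 ✓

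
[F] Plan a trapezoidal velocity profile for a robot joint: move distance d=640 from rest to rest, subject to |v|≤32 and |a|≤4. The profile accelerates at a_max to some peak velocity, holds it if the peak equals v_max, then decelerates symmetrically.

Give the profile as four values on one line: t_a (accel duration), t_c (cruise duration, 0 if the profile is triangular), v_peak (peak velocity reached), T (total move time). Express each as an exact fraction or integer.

v_max²/a_max = 32²/4 = 256
640 ≥ 256 ⇒ cruise phase
t_a = 32/4 = 8; v_peak = 32
d_cruise = 640 − 256 = 384; t_c = 384/32 = 12
T = 2·8 + 12 = 28

t_a=8 t_c=12 v_peak=32 T=28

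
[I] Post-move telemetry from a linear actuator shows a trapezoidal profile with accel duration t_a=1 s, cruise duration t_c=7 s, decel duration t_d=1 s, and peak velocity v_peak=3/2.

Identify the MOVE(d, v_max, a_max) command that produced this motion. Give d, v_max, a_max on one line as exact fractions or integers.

a_max = (3/2)/1 = 3/2
d_a = ½·3/2·1 = 3/4; d_c = 3/2·7 = 21/2
d = 2·3/4 + 21/2 = 12
t_c = 7 > 0 → v_max = v_peak = 3/2

d=12 v_max=3/2 a_max=3/2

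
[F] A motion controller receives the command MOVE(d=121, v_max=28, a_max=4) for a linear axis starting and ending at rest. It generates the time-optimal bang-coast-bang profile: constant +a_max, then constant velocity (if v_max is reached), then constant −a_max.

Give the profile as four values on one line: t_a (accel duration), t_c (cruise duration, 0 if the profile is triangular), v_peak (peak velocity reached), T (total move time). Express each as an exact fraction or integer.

v_max²/a_max = 28²/4 = 196
121 < 196 ⇒ no cruise
v_peak = √(121·4) = √484 = 22
t_a = 22/4 = 11/2; t_c = 0
T = 2·11/2 = 11

t_a=11/2 t_c=0 v_peak=22 T=11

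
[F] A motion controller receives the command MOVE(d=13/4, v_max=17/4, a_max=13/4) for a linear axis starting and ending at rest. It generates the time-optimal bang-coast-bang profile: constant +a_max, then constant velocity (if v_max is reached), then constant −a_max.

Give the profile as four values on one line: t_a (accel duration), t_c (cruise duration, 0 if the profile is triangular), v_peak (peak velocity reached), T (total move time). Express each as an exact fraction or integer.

t_a=1 t_c=0 v_peak=13/4 T=2

(v_max)²/a_max = (17/4)²/(13/4) = 289/52
13/4 < 289/52 ⇒ no cruise
v_peak = √(13/4·13/4) = √(169/16) = 13/4
t_a = (13/4)/(13/4) = 1; t_c = 0
T = 2·1 = 2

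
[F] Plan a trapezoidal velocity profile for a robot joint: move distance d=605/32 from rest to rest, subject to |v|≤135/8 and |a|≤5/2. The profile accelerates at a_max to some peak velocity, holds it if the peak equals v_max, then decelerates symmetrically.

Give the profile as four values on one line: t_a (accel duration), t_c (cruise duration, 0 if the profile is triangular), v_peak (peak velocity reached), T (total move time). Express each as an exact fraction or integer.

t_a=11/4 t_c=0 v_peak=55/8 T=11/2

(v_max)²/a_max = (135/8)²/(5/2) = 3645/32
605/32 < 3645/32 → triangular
v_peak = √(605/32·5/2) = √(3025/64) = 55/8
t_a = (55/8)/(5/2) = 11/4; t_c = 0
T = 2·11/4 = 11/2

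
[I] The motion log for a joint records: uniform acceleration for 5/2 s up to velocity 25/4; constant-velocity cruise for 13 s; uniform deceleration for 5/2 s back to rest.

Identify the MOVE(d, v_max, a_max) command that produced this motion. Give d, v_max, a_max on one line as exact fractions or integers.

a_max = (25/4)/(5/2) = 5/2
d_a = ½·25/4·5/2 = 125/16; d_c = 25/4·13 = 325/4
d = 2·125/16 + 325/4 = 775/8
t_c = 13 > 0 ⇒ limit active, v_max = 25/4

d=775/8 v_max=25/4 a_max=5/2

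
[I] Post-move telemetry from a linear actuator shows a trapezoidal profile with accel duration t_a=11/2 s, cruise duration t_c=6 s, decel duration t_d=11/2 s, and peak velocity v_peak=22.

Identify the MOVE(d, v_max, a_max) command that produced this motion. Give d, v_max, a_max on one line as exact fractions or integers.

d=253 v_max=22 a_max=4

a_max = 22/(11/2) = 4
d_a = ½·22·11/2 = 121/2; d_c = 22·6 = 132
d = 2·121/2 + 132 = 253
t_c = 6 > 0 ⇒ limit active, v_max = 22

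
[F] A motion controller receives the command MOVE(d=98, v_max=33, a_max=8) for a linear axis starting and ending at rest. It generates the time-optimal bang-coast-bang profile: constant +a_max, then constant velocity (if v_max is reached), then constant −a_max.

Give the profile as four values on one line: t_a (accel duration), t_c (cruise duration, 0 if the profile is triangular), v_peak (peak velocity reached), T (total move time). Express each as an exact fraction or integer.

v_max²/a_max = 33²/8 = 1089/8
98 < 1089/8 → triangular
v_peak = √(98·8) = √784 = 28
t_a = 28/8 = 7/2; t_c = 0
T = 2·7/2 = 7

t_a=7/2 t_c=0 v_peak=28 T=7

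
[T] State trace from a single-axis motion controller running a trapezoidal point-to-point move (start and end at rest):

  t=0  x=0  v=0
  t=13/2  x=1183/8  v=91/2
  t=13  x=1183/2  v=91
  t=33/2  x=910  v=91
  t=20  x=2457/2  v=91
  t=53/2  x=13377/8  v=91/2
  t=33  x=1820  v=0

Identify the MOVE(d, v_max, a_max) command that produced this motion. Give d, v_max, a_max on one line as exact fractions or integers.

d=1820 v_max=91 a_max=7

final state: t=33, x=1820, v=0 → d = 1820
a_max = (91/2−0)/(13/2−0) = 7
max v = 91 over t∈[13,20] → v_max = 91
check: 91·(13+7) = 1820 ✓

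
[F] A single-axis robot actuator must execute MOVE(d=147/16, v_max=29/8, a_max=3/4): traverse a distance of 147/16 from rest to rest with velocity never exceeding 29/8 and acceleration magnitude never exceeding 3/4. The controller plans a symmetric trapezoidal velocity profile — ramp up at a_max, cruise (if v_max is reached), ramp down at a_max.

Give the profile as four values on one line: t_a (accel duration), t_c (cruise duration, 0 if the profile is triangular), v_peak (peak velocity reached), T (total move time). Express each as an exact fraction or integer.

t_a=7/2 t_c=0 v_peak=21/8 T=7

(v_max)²/a_max = (29/8)²/(3/4) = 841/48
147/16 < 841/48 so t_c = 0
v_peak = √(147/16·3/4) = √(441/64) = 21/8
t_a = (21/8)/(3/4) = 7/2; t_c = 0
T = 2·7/2 = 7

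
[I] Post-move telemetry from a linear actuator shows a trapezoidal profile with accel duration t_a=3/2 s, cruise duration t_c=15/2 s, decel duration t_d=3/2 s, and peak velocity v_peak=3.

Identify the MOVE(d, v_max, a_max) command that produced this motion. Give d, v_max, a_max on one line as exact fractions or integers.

d=27 v_max=3 a_max=2

a_max = 3/(3/2) = 2
d_a = ½·3·3/2 = 9/4; d_c = 3·15/2 = 45/2
d = 2·9/4 + 45/2 = 27
t_c = 15/2 > 0 so v_max = 3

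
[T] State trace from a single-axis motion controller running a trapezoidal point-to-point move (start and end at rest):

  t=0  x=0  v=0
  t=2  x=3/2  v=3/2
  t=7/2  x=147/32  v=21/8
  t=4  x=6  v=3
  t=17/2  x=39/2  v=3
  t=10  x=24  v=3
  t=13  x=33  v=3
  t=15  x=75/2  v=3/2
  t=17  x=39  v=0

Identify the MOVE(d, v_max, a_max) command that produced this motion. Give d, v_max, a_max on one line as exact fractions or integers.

final state: t=17, x=39, v=0 → d = 39
a_max = (3/2−0)/(2−0) = 3/4
max v = 3 over t∈[4,13] → v_max = 3
check: 3·(4+9) = 39 ✓

d=39 v_max=3 a_max=3/4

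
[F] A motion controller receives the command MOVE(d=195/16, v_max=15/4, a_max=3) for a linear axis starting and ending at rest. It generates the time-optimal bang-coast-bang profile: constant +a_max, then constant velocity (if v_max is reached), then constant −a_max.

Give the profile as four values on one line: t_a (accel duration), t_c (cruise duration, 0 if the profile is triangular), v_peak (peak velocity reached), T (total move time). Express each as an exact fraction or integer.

t_a=5/4 t_c=2 v_peak=15/4 T=9/2

(v_max)²/a_max = (15/4)²/3 = 75/16
195/16 ≥ 75/16 so v_max reached
t_a = (15/4)/3 = 5/4; v_peak = 15/4
d_cruise = 195/16 − 75/16 = 15/2; t_c = (15/2)/(15/4) = 2
T = 2·5/4 + 2 = 9/2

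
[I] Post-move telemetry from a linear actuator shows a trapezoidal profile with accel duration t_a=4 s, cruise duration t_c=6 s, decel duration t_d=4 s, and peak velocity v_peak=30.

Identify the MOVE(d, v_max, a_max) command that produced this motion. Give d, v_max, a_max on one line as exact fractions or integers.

a_max = 30/4 = 15/2
d_a = ½·30·4 = 60; d_c = 30·6 = 180
d = 2·60 + 180 = 300
t_c = 6 > 0 so v_max = 30

d=300 v_max=30 a_max=15/2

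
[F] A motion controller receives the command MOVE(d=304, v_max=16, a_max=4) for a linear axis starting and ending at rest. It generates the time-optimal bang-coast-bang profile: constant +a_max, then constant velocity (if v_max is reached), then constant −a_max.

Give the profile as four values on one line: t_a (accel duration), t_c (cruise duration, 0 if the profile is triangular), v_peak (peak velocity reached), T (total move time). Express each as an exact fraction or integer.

t_a=4 t_c=15 v_peak=16 T=23

(v_max)²/a_max = 16²/4 = 64
304 ≥ 64 so v_max reached
t_a = 16/4 = 4; v_peak = 16
d_cruise = 304 − 64 = 240; t_c = 240/16 = 15
T = 2·4 + 15 = 23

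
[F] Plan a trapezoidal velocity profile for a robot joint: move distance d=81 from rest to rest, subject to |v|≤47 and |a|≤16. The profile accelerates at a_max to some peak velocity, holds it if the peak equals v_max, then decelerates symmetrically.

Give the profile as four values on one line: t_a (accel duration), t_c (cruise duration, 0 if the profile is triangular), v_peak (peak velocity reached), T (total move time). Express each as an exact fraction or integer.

v_max²/a_max = 47²/16 = 2209/16
81 < 2209/16 ⇒ no cruise
v_peak = √(81·16) = √1296 = 36
t_a = 36/16 = 9/4; t_c = 0
T = 2·9/4 = 9/2

t_a=9/4 t_c=0 v_peak=36 T=9/2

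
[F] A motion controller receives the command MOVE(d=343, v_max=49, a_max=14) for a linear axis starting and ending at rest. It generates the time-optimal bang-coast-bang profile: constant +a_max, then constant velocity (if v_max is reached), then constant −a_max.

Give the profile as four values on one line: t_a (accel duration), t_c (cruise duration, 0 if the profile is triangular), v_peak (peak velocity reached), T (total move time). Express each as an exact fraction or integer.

vₘ²/aₘ = 49²/14 = 343/2
343 ≥ 343/2 → trapezoidal
t_a = 49/14 = 7/2; v_peak = 49
d_cruise = 343 − 343/2 = 343/2; t_c = (343/2)/49 = 7/2
T = 2·7/2 + 7/2 = 21/2

t_a=7/2 t_c=7/2 v_peak=49 T=21/2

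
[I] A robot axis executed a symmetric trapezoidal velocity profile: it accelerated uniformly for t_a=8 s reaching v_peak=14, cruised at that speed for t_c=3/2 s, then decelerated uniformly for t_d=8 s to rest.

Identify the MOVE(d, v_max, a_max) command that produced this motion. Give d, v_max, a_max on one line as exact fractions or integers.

a_max = 14/8 = 7/4
d_a = ½·14·8 = 56; d_c = 14·3/2 = 21
d = 2·56 + 21 = 133
t_c = 3/2 > 0 ⇒ limit active, v_max = 14

d=133 v_max=14 a_max=7/4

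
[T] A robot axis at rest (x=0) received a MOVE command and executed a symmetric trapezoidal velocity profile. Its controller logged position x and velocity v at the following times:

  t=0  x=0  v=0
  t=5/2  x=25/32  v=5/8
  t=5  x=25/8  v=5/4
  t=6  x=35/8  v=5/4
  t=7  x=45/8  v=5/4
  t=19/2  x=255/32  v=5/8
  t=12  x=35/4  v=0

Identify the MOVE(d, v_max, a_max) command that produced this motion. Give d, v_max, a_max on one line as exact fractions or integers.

final state: t=12, x=35/4, v=0 → d = 35/4
a_max = (5/8−0)/(5/2−0) = 1/4
max v = 5/4 over t∈[5,7] → v_max = 5/4
check: 5/4·(5+2) = 35/4 ✓

d=35/4 v_max=5/4 a_max=1/4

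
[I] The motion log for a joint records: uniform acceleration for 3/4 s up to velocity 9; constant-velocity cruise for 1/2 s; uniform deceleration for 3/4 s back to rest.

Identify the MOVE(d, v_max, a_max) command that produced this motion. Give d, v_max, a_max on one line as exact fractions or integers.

d=45/4 v_max=9 a_max=12

a_max = 9/(3/4) = 12
d_a = ½·9·3/4 = 27/8; d_c = 9·1/2 = 9/2
d = 2·27/8 + 9/2 = 45/4
t_c = 1/2 > 0 → v_max = v_peak = 9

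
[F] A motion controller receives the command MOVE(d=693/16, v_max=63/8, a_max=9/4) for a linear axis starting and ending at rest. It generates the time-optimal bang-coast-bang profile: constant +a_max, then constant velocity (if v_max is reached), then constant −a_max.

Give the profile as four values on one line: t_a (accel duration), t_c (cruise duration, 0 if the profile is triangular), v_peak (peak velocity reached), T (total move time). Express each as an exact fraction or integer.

(v_max)²/a_max = (63/8)²/(9/4) = 441/16
693/16 ≥ 441/16 ⇒ cruise phase
t_a = (63/8)/(9/4) = 7/2; v_peak = 63/8
d_cruise = 693/16 − 441/16 = 63/4; t_c = (63/4)/(63/8) = 2
T = 2·7/2 + 2 = 9

t_a=7/2 t_c=2 v_peak=63/8 T=9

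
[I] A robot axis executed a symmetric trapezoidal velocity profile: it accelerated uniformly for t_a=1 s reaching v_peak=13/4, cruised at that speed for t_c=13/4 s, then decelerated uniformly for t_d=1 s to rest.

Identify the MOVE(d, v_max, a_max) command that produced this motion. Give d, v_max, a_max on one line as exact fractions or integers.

d=221/16 v_max=13/4 a_max=13/4

a_max = (13/4)/1 = 13/4
d_a = ½·13/4·1 = 13/8; d_c = 13/4·13/4 = 169/16
d = 2·13/8 + 169/16 = 221/16
t_c = 13/4 > 0 → v_max = v_peak = 13/4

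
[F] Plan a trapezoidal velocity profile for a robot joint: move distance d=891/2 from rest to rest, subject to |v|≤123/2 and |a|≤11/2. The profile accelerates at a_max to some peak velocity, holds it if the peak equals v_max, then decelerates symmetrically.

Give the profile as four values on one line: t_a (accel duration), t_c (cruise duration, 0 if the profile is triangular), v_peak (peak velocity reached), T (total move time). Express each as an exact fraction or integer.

t_a=9 t_c=0 v_peak=99/2 T=18

(v_max)²/a_max = (123/2)²/(11/2) = 15129/22
891/2 < 15129/22 so t_c = 0
v_peak = √(891/2·11/2) = √(9801/4) = 99/2
t_a = (99/2)/(11/2) = 9; t_c = 0
T = 2·9 = 18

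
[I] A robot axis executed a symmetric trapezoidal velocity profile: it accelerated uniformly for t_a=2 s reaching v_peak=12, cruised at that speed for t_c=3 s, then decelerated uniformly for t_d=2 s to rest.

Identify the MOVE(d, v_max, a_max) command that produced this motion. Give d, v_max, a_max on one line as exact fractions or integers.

d=60 v_max=12 a_max=6

a_max = 12/2 = 6
d_a = ½·12·2 = 12; d_c = 12·3 = 36
d = 2·12 + 36 = 60
t_c = 3 > 0 so v_max = 12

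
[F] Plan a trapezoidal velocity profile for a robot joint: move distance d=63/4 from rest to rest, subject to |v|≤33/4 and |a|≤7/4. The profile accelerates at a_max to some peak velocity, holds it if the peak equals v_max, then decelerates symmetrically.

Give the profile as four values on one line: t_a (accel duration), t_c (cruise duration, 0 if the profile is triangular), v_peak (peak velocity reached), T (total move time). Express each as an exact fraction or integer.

(v_max)²/a_max = (33/4)²/(7/4) = 1089/28
63/4 < 1089/28 → triangular
v_peak = √(63/4·7/4) = √(441/16) = 21/4
t_a = (21/4)/(7/4) = 3; t_c = 0
T = 2·3 = 6

t_a=3 t_c=0 v_peak=21/4 T=6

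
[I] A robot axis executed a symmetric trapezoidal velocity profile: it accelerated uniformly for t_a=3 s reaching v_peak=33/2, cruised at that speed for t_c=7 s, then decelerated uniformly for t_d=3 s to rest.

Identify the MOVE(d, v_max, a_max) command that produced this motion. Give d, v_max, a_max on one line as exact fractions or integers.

d=165 v_max=33/2 a_max=11/2

a_max = (33/2)/3 = 11/2
d_a = ½·33/2·3 = 99/4; d_c = 33/2·7 = 231/2
d = 2·99/4 + 231/2 = 165
t_c = 7 > 0 so v_max = 33/2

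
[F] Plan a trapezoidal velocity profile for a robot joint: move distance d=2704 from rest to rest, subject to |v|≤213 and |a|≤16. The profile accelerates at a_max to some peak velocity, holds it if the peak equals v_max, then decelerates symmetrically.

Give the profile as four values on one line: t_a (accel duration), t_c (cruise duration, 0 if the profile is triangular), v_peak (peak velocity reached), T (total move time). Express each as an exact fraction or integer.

v_max²/a_max = 213²/16 = 45369/16
2704 < 45369/16 → triangular
v_peak = √(2704·16) = √43264 = 208
t_a = 208/16 = 13; t_c = 0
T = 2·13 = 26

t_a=13 t_c=0 v_peak=208 T=26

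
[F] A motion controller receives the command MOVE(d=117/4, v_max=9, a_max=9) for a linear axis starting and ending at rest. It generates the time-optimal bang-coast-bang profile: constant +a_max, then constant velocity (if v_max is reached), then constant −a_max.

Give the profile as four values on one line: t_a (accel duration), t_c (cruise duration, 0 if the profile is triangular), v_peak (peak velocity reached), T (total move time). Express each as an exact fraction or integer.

(v_max)²/a_max = 9²/9 = 9
117/4 ≥ 9 → trapezoidal
t_a = 9/9 = 1; v_peak = 9
d_cruise = 117/4 − 9 = 81/4; t_c = (81/4)/9 = 9/4
T = 2·1 + 9/4 = 17/4

t_a=1 t_c=9/4 v_peak=9 T=17/4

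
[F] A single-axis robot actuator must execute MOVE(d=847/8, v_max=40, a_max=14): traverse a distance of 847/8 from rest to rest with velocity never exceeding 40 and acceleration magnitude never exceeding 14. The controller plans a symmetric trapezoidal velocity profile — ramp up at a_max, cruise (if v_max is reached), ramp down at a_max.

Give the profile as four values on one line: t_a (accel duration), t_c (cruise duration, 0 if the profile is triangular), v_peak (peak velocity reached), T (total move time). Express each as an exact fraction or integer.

t_a=11/4 t_c=0 v_peak=77/2 T=11/2

v_max²/a_max = 40²/14 = 800/7
847/8 < 800/7 so t_c = 0
v_peak = √(847/8·14) = √(5929/4) = 77/2
t_a = (77/2)/14 = 11/4; t_c = 0
T = 2·11/4 = 11/2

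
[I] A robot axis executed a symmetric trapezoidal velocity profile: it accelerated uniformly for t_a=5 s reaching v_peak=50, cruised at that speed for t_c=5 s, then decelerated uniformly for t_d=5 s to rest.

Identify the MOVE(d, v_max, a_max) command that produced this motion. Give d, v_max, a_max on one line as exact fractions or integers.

d=500 v_max=50 a_max=10

a_max = 50/5 = 10
d_a = ½·50·5 = 125; d_c = 50·5 = 250
d = 2·125 + 250 = 500
t_c = 5 > 0 ⇒ limit active, v_max = 50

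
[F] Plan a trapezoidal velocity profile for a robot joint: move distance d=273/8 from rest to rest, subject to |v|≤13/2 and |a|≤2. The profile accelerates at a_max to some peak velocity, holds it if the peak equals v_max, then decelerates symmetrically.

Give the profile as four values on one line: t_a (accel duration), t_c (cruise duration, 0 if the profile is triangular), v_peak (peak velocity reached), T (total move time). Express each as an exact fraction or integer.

t_a=13/4 t_c=2 v_peak=13/2 T=17/2

(v_max)²/a_max = (13/2)²/2 = 169/8
273/8 ≥ 169/8 so v_max reached
t_a = (13/2)/2 = 13/4; v_peak = 13/2
d_cruise = 273/8 − 169/8 = 13; t_c = 13/(13/2) = 2
T = 2·13/4 + 2 = 17/2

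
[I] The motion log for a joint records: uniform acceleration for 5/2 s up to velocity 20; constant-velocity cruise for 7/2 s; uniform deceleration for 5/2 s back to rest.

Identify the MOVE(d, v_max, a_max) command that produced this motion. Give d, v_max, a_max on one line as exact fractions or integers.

a_max = 20/(5/2) = 8
d_a = ½·20·5/2 = 25; d_c = 20·7/2 = 70
d = 2·25 + 70 = 120
t_c = 7/2 > 0 so v_max = 20

d=120 v_max=20 a_max=8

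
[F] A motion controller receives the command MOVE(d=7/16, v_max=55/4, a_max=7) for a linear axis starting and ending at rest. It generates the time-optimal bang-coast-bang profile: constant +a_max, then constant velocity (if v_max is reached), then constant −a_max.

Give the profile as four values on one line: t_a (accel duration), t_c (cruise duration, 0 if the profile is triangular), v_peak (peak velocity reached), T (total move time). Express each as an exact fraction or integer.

t_a=1/4 t_c=0 v_peak=7/4 T=1/2

vₘ²/aₘ = (55/4)²/7 = 3025/112
7/16 < 3025/112 ⇒ no cruise
v_peak = √(7/16·7) = √(49/16) = 7/4
t_a = (7/4)/7 = 1/4; t_c = 0
T = 2·1/4 = 1/2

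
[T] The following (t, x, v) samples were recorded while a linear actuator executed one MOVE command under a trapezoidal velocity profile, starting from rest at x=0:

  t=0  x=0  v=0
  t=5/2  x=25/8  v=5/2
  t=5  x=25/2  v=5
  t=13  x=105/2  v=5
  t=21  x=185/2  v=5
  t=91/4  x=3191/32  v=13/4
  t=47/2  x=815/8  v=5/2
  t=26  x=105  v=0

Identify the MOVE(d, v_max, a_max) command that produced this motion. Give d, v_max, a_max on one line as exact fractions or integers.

final state: t=26, x=105, v=0 → d = 105
a_max = (5/2−0)/(5/2−0) = 1
max v = 5 over t∈[5,21] → v_max = 5
check: 5·(5+16) = 105 ✓

d=105 v_max=5 a_max=1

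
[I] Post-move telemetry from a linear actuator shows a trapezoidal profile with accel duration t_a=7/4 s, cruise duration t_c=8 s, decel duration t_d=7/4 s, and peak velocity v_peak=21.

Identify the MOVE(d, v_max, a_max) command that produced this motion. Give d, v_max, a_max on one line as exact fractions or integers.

a_max = 21/(7/4) = 12
d_a = ½·21·7/4 = 147/8; d_c = 21·8 = 168
d = 2·147/8 + 168 = 819/4
t_c = 8 > 0 so v_max = 21

d=819/4 v_max=21 a_max=12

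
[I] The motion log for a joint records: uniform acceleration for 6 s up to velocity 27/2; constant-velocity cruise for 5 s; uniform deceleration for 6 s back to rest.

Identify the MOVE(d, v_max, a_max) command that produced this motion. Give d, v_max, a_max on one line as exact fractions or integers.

d=297/2 v_max=27/2 a_max=9/4

a_max = (27/2)/6 = 9/4
d_a = ½·27/2·6 = 81/2; d_c = 27/2·5 = 135/2
d = 2·81/2 + 135/2 = 297/2
t_c = 5 > 0 ⇒ limit active, v_max = 27/2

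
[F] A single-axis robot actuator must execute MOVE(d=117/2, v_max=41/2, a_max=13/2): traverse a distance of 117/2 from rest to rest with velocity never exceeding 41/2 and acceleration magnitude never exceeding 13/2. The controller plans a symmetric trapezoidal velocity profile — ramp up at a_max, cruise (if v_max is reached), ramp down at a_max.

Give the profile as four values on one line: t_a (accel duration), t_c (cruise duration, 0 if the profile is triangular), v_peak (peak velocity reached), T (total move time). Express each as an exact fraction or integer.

t_a=3 t_c=0 v_peak=39/2 T=6

vₘ²/aₘ = (41/2)²/(13/2) = 1681/26
117/2 < 1681/26 → triangular
v_peak = √(117/2·13/2) = √(1521/4) = 39/2
t_a = (39/2)/(13/2) = 3; t_c = 0
T = 2·3 = 6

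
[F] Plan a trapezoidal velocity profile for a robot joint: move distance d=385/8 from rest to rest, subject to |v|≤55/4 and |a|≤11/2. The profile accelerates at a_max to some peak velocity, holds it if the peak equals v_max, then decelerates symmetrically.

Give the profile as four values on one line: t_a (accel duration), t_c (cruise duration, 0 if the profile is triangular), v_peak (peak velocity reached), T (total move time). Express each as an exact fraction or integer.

vₘ²/aₘ = (55/4)²/(11/2) = 275/8
385/8 ≥ 275/8 → trapezoidal
t_a = (55/4)/(11/2) = 5/2; v_peak = 55/4
d_cruise = 385/8 − 275/8 = 55/4; t_c = (55/4)/(55/4) = 1
T = 2·5/2 + 1 = 6

t_a=5/2 t_c=1 v_peak=55/4 T=6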